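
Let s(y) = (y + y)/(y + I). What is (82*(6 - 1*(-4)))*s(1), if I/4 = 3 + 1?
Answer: 1640/17 ≈ 96.471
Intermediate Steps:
I = 16 (I = 4*(3 + 1) = 4*4 = 16)
s(y) = 2*y/(16 + y) (s(y) = (y + y)/(y + 16) = (2*y)/(16 + y) = 2*y/(16 + y))
(82*(6 - 1*(-4)))*s(1) = (82*(6 - 1*(-4)))*(2*1/(16 + 1)) = (82*(6 + 4))*(2*1/17) = (82*10)*(2*1*(1/17)) = 820*(2/17) = 1640/17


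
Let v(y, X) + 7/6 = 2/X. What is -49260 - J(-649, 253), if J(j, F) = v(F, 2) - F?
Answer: -294041/6 ≈ -49007.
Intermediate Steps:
v(y, X) = -7/6 + 2/X
J(j, F) = -⅙ - F (J(j, F) = (-7/6 + 2/2) - F = (-7/6 + 2*(½)) - F = (-7/6 + 1) - F = -⅙ - F)
-49260 - J(-649, 253) = -49260 - (-⅙ - 1*253) = -49260 - (-⅙ - 253) = -49260 - 1*(-1519/6) = -49260 + 1519/6 = -294041/6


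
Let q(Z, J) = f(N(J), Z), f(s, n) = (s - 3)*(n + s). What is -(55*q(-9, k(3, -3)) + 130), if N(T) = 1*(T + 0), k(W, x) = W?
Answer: -130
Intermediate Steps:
N(T) = T (N(T) = 1*T = T)
f(s, n) = (-3 + s)*(n + s)
q(Z, J) = J**2 - 3*J - 3*Z + J*Z (q(Z, J) = J**2 - 3*Z - 3*J + Z*J = J**2 - 3*Z - 3*J + J*Z = J**2 - 3*J - 3*Z + J*Z)
-(55*q(-9, k(3, -3)) + 130) = -(55*(3**2 - 3*3 - 3*(-9) + 3*(-9)) + 130) = -(55*(9 - 9 + 27 - 27) + 130) = -(55*0 + 130) = -(0 + 130) = -1*130 = -130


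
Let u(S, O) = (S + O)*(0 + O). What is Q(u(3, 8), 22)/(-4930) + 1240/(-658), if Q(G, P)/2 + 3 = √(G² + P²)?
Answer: -1527313/810985 - 22*√17/2465 ≈ -1.9201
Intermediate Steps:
u(S, O) = O*(O + S) (u(S, O) = (O + S)*O = O*(O + S))
Q(G, P) = -6 + 2*√(G² + P²)
Q(u(3, 8), 22)/(-4930) + 1240/(-658) = (-6 + 2*√((8*(8 + 3))² + 22²))/(-4930) + 1240/(-658) = (-6 + 2*√((8*11)² + 484))*(-1/4930) + 1240*(-1/658) = (-6 + 2*√(88² + 484))*(-1/4930) - 620/329 = (-6 + 2*√(7744 + 484))*(-1/4930) - 620/329 = (-6 + 2*√8228)*(-1/4930) - 620/329 = (-6 + 2*(22*√17))*(-1/4930) - 620/329 = (-6 + 44*√17)*(-1/4930) - 620/329 = (3/2465 - 22*√17/2465) - 620/329 = -1527313/810985 - 22*√17/2465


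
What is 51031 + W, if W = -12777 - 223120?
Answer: -184866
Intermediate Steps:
W = -235897
51031 + W = 51031 - 235897 = -184866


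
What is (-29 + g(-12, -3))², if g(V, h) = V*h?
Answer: 49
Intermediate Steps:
(-29 + g(-12, -3))² = (-29 - 12*(-3))² = (-29 + 36)² = 7² = 49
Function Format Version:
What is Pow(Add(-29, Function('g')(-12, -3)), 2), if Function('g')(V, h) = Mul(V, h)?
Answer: 49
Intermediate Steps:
Pow(Add(-29, Function('g')(-12, -3)), 2) = Pow(Add(-29, Mul(-12, -3)), 2) = Pow(Add(-29, 36), 2) = Pow(7, 2) = 49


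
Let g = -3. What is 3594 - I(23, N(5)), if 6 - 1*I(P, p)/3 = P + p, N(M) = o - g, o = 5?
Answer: 3669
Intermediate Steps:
N(M) = 8 (N(M) = 5 - 1*(-3) = 5 + 3 = 8)
I(P, p) = 18 - 3*P - 3*p (I(P, p) = 18 - 3*(P + p) = 18 + (-3*P - 3*p) = 18 - 3*P - 3*p)
3594 - I(23, N(5)) = 3594 - (18 - 3*23 - 3*8) = 3594 - (18 - 69 - 24) = 3594 - 1*(-75) = 3594 + 75 = 3669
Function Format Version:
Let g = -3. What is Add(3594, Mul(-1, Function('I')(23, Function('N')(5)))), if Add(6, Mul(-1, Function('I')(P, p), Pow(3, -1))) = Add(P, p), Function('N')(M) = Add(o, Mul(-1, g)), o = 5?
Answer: 3669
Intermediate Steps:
Function('N')(M) = 8 (Function('N')(M) = Add(5, Mul(-1, -3)) = Add(5, 3) = 8)
Function('I')(P, p) = Add(18, Mul(-3, P), Mul(-3, p)) (Function('I')(P, p) = Add(18, Mul(-3, Add(P, p))) = Add(18, Add(Mul(-3, P), Mul(-3, p))) = Add(18, Mul(-3, P), Mul(-3, p)))
Add(3594, Mul(-1, Function('I')(23, Function('N')(5)))) = Add(3594, Mul(-1, Add(18, Mul(-3, 23), Mul(-3, 8)))) = Add(3594, Mul(-1, Add(18, -69, -24))) = Add(3594, Mul(-1, -75)) = Add(3594, 75) = 3669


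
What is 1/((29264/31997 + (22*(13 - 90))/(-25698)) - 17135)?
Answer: -411129453/7044300062560 ≈ -5.8363e-5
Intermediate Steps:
1/((29264/31997 + (22*(13 - 90))/(-25698)) - 17135) = 1/((29264*(1/31997) + (22*(-77))*(-1/25698)) - 17135) = 1/((29264/31997 - 1694*(-1/25698)) - 17135) = 1/((29264/31997 + 847/12849) - 17135) = 1/(403114595/411129453 - 17135) = 1/(-7044300062560/411129453) = -411129453/7044300062560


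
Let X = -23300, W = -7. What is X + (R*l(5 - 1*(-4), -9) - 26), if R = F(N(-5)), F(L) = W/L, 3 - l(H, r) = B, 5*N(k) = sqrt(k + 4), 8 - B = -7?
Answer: -23326 - 420*I ≈ -23326.0 - 420.0*I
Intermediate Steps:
B = 15 (B = 8 - 1*(-7) = 8 + 7 = 15)
N(k) = sqrt(4 + k)/5 (N(k) = sqrt(k + 4)/5 = sqrt(4 + k)/5)
l(H, r) = -12 (l(H, r) = 3 - 1*15 = 3 - 15 = -12)
F(L) = -7/L
R = 35*I (R = -7*5/sqrt(4 - 5) = -7*(-5*I) = -(-35)*I = 35*I ≈ 35.0*I)
X + (R*l(5 - 1*(-4), -9) - 26) = -23300 + ((35*I)*(-12) - 26) = -23300 + (-420*I - 26) = -23300 + (-26 - 420*I) = -23326 - 420*I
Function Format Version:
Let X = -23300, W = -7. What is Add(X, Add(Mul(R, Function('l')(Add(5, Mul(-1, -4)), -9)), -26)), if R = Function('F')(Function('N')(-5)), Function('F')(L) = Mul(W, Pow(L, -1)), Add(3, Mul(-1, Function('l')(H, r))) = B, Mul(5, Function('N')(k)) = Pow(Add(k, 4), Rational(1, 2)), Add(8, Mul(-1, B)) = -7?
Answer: Add(-23326, Mul(-420, I)) ≈ Add(-23326., Mul(-420.00, I))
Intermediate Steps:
B = 15 (B = Add(8, Mul(-1, -7)) = Add(8, 7) = 15)
Function('N')(k) = Mul(Rational(1, 5), Pow(Add(4, k), Rational(1, 2))) (Function('N')(k) = Mul(Rational(1, 5), Pow(Add(k, 4), Rational(1, 2))) = Mul(Rational(1, 5), Pow(Add(4, k), Rational(1, 2))))
Function('l')(H, r) = -12 (Function('l')(H, r) = Add(3, Mul(-1, 15)) = Add(3, -15) = -12)
Function('F')(L) = Mul(-7, Pow(L, -1))
R = Mul(35, I) (R = Mul(-7, Pow(Mul(Rational(1, 5), Pow(Add(4, -5), Rational(1, 2))), -1)) = Mul(-7, Pow(Mul(Rational(1, 5), Pow(-1, Rational(1, 2))), -1)) = Mul(-7, Pow(Mul(Rational(1, 5), I), -1)) = Mul(-7, Mul(-5, I)) = Mul(35, I) ≈ Mul(35.000, I))
Add(X, Add(Mul(R, Function('l')(Add(5, Mul(-1, -4)), -9)), -26)) = Add(-23300, Add(Mul(Mul(35, I), -12), -26)) = Add(-23300, Add(Mul(-420, I), -26)) = Add(-23300, Add(-26, Mul(-420, I))) = Add(-23326, Mul(-420, I))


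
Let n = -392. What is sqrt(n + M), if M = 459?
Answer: sqrt(67) ≈ 8.1853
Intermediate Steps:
sqrt(n + M) = sqrt(-392 + 459) = sqrt(67)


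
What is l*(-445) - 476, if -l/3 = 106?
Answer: 141034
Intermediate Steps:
l = -318 (l = -3*106 = -318)
l*(-445) - 476 = -318*(-445) - 476 = 141510 - 476 = 141034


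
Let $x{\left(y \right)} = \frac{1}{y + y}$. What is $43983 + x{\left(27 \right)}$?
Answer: $\frac{2375083}{54} \approx 43983.0$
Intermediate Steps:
$x{\left(y \right)} = \frac{1}{2 y}$
$43983 + x{\left(27 \right)} = 43983 + \frac{1}{2 \cdot 27} = 43983 + \frac{1}{2} \cdot \frac{1}{27} = 43983 + \frac{1}{54} = \frac{2375083}{54}$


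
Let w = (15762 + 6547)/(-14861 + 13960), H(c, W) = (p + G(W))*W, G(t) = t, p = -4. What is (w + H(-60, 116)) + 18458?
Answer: 28314141/901 ≈ 31425.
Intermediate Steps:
H(c, W) = W*(-4 + W) (H(c, W) = (-4 + W)*W = W*(-4 + W))
w = -22309/901 (w = 22309/(-901) = 22309*(-1/901) = -22309/901 ≈ -24.760)
(w + H(-60, 116)) + 18458 = (-22309/901 + 116*(-4 + 116)) + 18458 = (-22309/901 + 116*112) + 18458 = (-22309/901 + 12992) + 18458 = 11683483/901 + 18458 = 28314141/901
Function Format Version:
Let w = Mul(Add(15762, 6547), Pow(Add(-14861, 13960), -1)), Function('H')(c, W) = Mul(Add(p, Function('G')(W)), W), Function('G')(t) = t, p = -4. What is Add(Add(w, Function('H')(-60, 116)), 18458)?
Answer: Rational(28314141, 901) ≈ 31425.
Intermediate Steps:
Function('H')(c, W) = Mul(W, Add(-4, W)) (Function('H')(c, W) = Mul(Add(-4, W), W) = Mul(W, Add(-4, W)))
w = Rational(-22309, 901) (w = Mul(22309, Pow(-901, -1)) = Mul(22309, Rational(-1, 901)) = Rational(-22309, 901) ≈ -24.760)
Add(Add(w, Function('H')(-60, 116)), 18458) = Add(Add(Rational(-22309, 901), Mul(116, Add(-4, 116))), 18458) = Add(Add(Rational(-22309, 901), Mul(116, 112)), 18458) = Add(Add(Rational(-22309, 901), 12992), 18458) = Add(Rational(11683483, 901), 18458) = Rational(28314141, 901)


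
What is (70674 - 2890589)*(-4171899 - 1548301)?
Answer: 16130477783000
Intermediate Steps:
(70674 - 2890589)*(-4171899 - 1548301) = -2819915*(-5720200) = 16130477783000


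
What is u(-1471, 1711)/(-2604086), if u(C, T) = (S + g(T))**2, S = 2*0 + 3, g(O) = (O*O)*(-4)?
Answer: -137125997026561/2604086 ≈ -5.2658e+7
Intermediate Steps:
g(O) = -4*O**2 (g(O) = O**2*(-4) = -4*O**2)
S = 3 (S = 0 + 3 = 3)
u(C, T) = (3 - 4*T**2)**2
u(-1471, 1711)/(-2604086) = (-3 + 4*1711**2)**2/(-2604086) = (-3 + 4*2927521)**2*(-1/2604086) = (-3 + 11710084)**2*(-1/2604086) = 11710081**2*(-1/2604086) = 137125997026561*(-1/2604086) = -137125997026561/2604086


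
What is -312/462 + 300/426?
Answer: 158/5467 ≈ 0.028901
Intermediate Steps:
-312/462 + 300/426 = -312*1/462 + 300*(1/426) = -52/77 + 50/71 = 158/5467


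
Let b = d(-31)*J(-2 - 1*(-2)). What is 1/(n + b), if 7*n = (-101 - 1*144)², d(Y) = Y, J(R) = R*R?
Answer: 1/8575 ≈ 0.00011662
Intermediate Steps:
J(R) = R²
n = 8575 (n = (-101 - 1*144)²/7 = (-101 - 144)²/7 = (⅐)*(-245)² = (⅐)*60025 = 8575)
b = 0 (b = -31*(-2 - 1*(-2))² = -31*(-2 + 2)² = -31*0² = -31*0 = 0)
1/(n + b) = 1/(8575 + 0) = 1/8575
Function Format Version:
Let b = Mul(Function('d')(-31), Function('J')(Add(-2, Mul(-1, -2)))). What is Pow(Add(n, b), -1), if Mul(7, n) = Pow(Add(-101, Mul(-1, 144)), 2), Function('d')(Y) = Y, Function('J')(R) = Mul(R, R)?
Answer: Rational(1, 8575) ≈ 0.00011662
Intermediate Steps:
Function('J')(R) = Pow(R, 2)
n = 8575 (n = Mul(Rational(1, 7), Pow(Add(-101, Mul(-1, 144)), 2)) = Mul(Rational(1, 7), Pow(Add(-101, -144), 2)) = Mul(Rational(1, 7), Pow(-245, 2)) = Mul(Rational(1, 7), 60025) = 8575)
b = 0 (b = Mul(-31, Pow(Add(-2, Mul(-1, -2)), 2)) = Mul(-31, Pow(Add(-2, 2), 2)) = Mul(-31, Pow(0, 2)) = Mul(-31, 0) = 0)
Pow(Add(n, b), -1) = Pow(Add(8575, 0), -1) = Pow(8575, -1) = Rational(1, 8575)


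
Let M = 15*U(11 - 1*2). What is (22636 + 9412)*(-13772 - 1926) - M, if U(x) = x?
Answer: -503089639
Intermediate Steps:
M = 135 (M = 15*(11 - 1*2) = 15*(11 - 2) = 15*9 = 135)
(22636 + 9412)*(-13772 - 1926) - M = (22636 + 9412)*(-13772 - 1926) - 1*135 = 32048*(-15698) - 135 = -503089504 - 135 = -503089639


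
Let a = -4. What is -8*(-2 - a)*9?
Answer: -144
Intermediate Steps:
-8*(-2 - a)*9 = -8*(-2 - 1*(-4))*9 = -8*(-2 + 4)*9 = -8*2*9 = -16*9 = -144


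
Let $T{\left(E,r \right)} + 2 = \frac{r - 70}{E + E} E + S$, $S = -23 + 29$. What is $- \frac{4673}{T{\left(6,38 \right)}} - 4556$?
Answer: $- \frac{49999}{12} \approx -4166.6$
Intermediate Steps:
$S = 6$
$T{\left(E,r \right)} = -31 + \frac{r}{2}$ ($T{\left(E,r \right)} = -2 + \left(\frac{r - 70}{E + E} E + 6\right) = -2 + \left(\frac{-70 + r}{2 E} E + 6\right) = -2 + \left(\left(-35 + \frac{r}{2}\right) + 6\right) = -2 + \left(-29 + \frac{r}{2}\right) = -31 + \frac{r}{2}$)
$- \frac{4673}{T{\left(6,38 \right)}} - 4556 = - \frac{4673}{-31 + \frac{1}{2} \cdot 38} - 4556 = - \frac{4673}{-31 + 19} - 4556 = - \frac{4673}{-12} - 4556 = \left(-4673\right) \left(- \frac{1}{12}\right) - 4556 = \frac{4673}{12} - 4556 = - \frac{49999}{12}$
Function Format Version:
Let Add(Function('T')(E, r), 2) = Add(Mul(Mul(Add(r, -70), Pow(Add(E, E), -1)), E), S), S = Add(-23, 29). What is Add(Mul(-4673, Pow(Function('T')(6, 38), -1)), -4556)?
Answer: Rational(-49999, 12) ≈ -4166.6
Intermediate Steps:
S = 6
Function('T')(E, r) = Add(-31, Mul(Rational(1, 2), r)) (Function('T')(E, r) = Add(-2, Add(Mul(Mul(Add(r, -70), Pow(Add(E, E), -1)), E), 6)) = Add(-2, Add(Mul(Mul(Add(-70, r), Pow(Mul(2, E), -1)), E), 6)) = Add(-2, Add(Mul(Mul(Add(-70, r), Mul(Rational(1, 2), Pow(E, -1))), E), 6)) = Add(-2, Add(Mul(Mul(Rational(1, 2), Pow(E, -1), Add(-70, r)), E), 6)) = Add(-2, Add(Add(-35, Mul(Rational(1, 2), r)), 6)) = Add(-2, Add(-29, Mul(Rational(1, 2), r))) = Add(-31, Mul(Rational(1, 2), r)))
Add(Mul(-4673, Pow(Function('T')(6, 38), -1)), -4556) = Add(Mul(-4673, Pow(Add(-31, Mul(Rational(1, 2), 38)), -1)), -4556) = Add(Mul(-4673, Pow(Add(-31, 19), -1)), -4556) = Add(Mul(-4673, Pow(-12, -1)), -4556) = Add(Mul(-4673, Rational(-1, 12)), -4556) = Add(Rational(4673, 12), -4556) = Rational(-49999, 12)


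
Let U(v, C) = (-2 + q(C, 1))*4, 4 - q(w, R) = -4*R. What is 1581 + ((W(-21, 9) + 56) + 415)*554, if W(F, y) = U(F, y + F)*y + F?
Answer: 370545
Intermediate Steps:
q(w, R) = 4 + 4*R (q(w, R) = 4 - (-4)*R = 4 + 4*R)
U(v, C) = 24 (U(v, C) = (-2 + (4 + 4*1))*4 = (-2 + (4 + 4))*4 = (-2 + 8)*4 = 6*4 = 24)
W(F, y) = F + 24*y (W(F, y) = 24*y + F = F + 24*y)
1581 + ((W(-21, 9) + 56) + 415)*554 = 1581 + (((-21 + 24*9) + 56) + 415)*554 = 1581 + (((-21 + 216) + 56) + 415)*554 = 1581 + ((195 + 56) + 415)*554 = 1581 + (251 + 415)*554 = 1581 + 666*554 = 1581 + 368964 = 370545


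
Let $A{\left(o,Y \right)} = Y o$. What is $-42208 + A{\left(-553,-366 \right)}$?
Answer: $160190$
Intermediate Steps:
$-42208 + A{\left(-553,-366 \right)} = -42208 - -202398 = -42208 + 202398 = 160190$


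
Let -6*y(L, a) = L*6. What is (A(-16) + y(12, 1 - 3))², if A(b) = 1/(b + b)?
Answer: 148225/1024 ≈ 144.75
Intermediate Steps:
y(L, a) = -L (y(L, a) = -L*6/6 = -L)
A(b) = 1/(2*b)
(A(-16) + y(12, 1 - 3))² = ((½)/(-16) - 1*12)² = ((½)*(-1/16) - 12)² = (-1/32 - 12)² = (-385/32)² = 148225/1024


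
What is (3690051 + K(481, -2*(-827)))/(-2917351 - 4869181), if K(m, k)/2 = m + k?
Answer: -3694321/7786532 ≈ -0.47445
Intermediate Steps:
K(m, k) = 2*k + 2*m (K(m, k) = 2*(m + k) = 2*(k + m) = 2*k + 2*m)
(3690051 + K(481, -2*(-827)))/(-2917351 - 4869181) = (3690051 + (2*(-2*(-827)) + 2*481))/(-2917351 - 4869181) = (3690051 + (2*1654 + 962))/(-7786532) = (3690051 + (3308 + 962))*(-1/7786532) = (3690051 + 4270)*(-1/7786532) = 3694321*(-1/7786532) = -3694321/7786532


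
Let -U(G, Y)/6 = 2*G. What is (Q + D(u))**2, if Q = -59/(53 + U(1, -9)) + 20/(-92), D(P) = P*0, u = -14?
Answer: 2439844/889249 ≈ 2.7437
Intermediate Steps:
U(G, Y) = -12*G
D(P) = 0
Q = -1562/943 (Q = -59/(53 - 12*1) + 20/(-92) = -59/(53 - 12) + 20*(-1/92) = -59/41 - 5/23 = -1562/943 ≈ -1.6564)
(Q + D(u))**2 = (-1562/943 + 0)**2 = (-1562/943)**2 = 2439844/889249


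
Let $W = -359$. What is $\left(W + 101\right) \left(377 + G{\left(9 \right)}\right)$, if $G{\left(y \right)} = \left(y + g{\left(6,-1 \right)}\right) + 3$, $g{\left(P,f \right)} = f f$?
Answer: $-100620$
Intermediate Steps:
$g{\left(P,f \right)} = f^{2}$
$G{\left(y \right)} = 4 + y$ ($G{\left(y \right)} = \left(y + \left(-1\right)^{2}\right) + 3 = \left(y + 1\right) + 3 = \left(1 + y\right) + 3 = 4 + y$)
$\left(W + 101\right) \left(377 + G{\left(9 \right)}\right) = \left(-359 + 101\right) \left(377 + \left(4 + 9\right)\right) = - 258 \left(377 + 13\right) = \left(-258\right) 390 = -100620$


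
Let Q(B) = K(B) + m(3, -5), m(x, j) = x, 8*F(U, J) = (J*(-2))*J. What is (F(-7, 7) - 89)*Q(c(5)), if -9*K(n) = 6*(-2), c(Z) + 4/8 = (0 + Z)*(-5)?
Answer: -1755/4 ≈ -438.75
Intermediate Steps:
F(U, J) = -J²/4 (F(U, J) = ((J*(-2))*J)/8 = ((-2*J)*J)/8 = (-2*J²)/8 = -J²/4)
c(Z) = -½ - 5*Z (c(Z) = -½ + (0 + Z)*(-5) = -½ + Z*(-5) = -½ - 5*Z)
K(n) = 4/3 (K(n) = -2*(-2)/3 = -⅑*(-12) = 4/3)
Q(B) = 13/3 (Q(B) = 4/3 + 3 = 13/3)
(F(-7, 7) - 89)*Q(c(5)) = (-¼*7² - 89)*(13/3) = (-¼*49 - 89)*(13/3) = (-49/4 - 89)*(13/3) = -405/4*13/3 = -1755/4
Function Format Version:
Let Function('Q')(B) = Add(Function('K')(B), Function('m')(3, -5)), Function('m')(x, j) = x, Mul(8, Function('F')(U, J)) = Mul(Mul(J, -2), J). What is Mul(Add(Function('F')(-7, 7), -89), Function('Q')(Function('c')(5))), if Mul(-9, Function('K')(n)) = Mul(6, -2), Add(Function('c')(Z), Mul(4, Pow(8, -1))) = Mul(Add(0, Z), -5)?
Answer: Rational(-1755, 4) ≈ -438.75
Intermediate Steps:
Function('F')(U, J) = Mul(Rational(-1, 4), Pow(J, 2)) (Function('F')(U, J) = Mul(Rational(1, 8), Mul(Mul(J, -2), J)) = Mul(Rational(1, 8), Mul(Mul(-2, J), J)) = Mul(Rational(1, 8), Mul(-2, Pow(J, 2))) = Mul(Rational(-1, 4), Pow(J, 2)))
Function('c')(Z) = Add(Rational(-1, 2), Mul(-5, Z)) (Function('c')(Z) = Add(Rational(-1, 2), Mul(Add(0, Z), -5)) = Add(Rational(-1, 2), Mul(Z, -5)) = Add(Rational(-1, 2), Mul(-5, Z)))
Function('K')(n) = Rational(4, 3) (Function('K')(n) = Mul(Rational(-1, 9), Mul(6, -2)) = Mul(Rational(-1, 9), -12) = Rational(4, 3))
Function('Q')(B) = Rational(13, 3) (Function('Q')(B) = Add(Rational(4, 3), 3) = Rational(13, 3))
Mul(Add(Function('F')(-7, 7), -89), Function('Q')(Function('c')(5))) = Mul(Add(Mul(Rational(-1, 4), Pow(7, 2)), -89), Rational(13, 3)) = Mul(Add(Mul(Rational(-1, 4), 49), -89), Rational(13, 3)) = Mul(Add(Rational(-49, 4), -89), Rational(13, 3)) = Mul(Rational(-405, 4), Rational(13, 3)) = Rational(-1755, 4)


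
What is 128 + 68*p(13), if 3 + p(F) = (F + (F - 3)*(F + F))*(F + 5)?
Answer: 334076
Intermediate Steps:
p(F) = -3 + (5 + F)*(F + 2*F*(-3 + F)) (p(F) = -3 + (F + (F - 3)*(F + F))*(F + 5) = -3 + (F + (-3 + F)*(2*F))*(5 + F) = -3 + (F + 2*F*(-3 + F))*(5 + F) = -3 + (5 + F)*(F + 2*F*(-3 + F)))
128 + 68*p(13) = 128 + 68*(-3 - 25*13 + 2*13**3 + 5*13**2) = 128 + 68*(-3 - 325 + 2*2197 + 5*169) = 128 + 68*(-3 - 325 + 4394 + 845) = 128 + 68*4911 = 128 + 333948 = 334076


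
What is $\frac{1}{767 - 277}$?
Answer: $\frac{1}{490} \approx 0.0020408$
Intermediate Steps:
$\frac{1}{767 - 277} = \frac{1}{490}$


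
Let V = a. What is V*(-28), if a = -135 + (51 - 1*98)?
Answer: 5096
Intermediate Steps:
a = -182 (a = -135 + (51 - 98) = -135 - 47 = -182)
V = -182
V*(-28) = -182*(-28) = 5096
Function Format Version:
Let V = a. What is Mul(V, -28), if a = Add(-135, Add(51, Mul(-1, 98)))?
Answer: 5096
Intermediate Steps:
a = -182 (a = Add(-135, Add(51, -98)) = Add(-135, -47) = -182)
V = -182
Mul(V, -28) = Mul(-182, -28) = 5096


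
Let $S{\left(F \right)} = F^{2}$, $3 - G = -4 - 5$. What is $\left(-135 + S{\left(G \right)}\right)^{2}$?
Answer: $81$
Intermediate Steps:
$G = 12$ ($G = 3 - \left(-4 - 5\right) = 3 - -9 = 3 + 9 = 12$)
$\left(-135 + S{\left(G \right)}\right)^{2} = \left(-135 + 12^{2}\right)^{2} = \left(-135 + 144\right)^{2} = 9^{2} = 81$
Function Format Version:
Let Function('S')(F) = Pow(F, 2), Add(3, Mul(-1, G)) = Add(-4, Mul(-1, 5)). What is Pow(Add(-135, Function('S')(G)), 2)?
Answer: 81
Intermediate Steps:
G = 12 (G = Add(3, Mul(-1, Add(-4, Mul(-1, 5)))) = Add(3, Mul(-1, Add(-4, -5))) = Add(3, Mul(-1, -9)) = Add(3, 9) = 12)
Pow(Add(-135, Function('S')(G)), 2) = Pow(Add(-135, Pow(12, 2)), 2) = Pow(Add(-135, 144), 2) = Pow(9, 2) = 81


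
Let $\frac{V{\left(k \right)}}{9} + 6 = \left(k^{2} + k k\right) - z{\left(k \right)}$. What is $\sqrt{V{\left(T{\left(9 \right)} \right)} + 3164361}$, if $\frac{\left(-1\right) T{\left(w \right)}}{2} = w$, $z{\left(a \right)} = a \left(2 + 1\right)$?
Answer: $25 \sqrt{5073} \approx 1780.6$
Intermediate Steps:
$z{\left(a \right)} = 3 a$ ($z{\left(a \right)} = a 3 = 3 a$)
$T{\left(w \right)} = - 2 w$
$V{\left(k \right)} = -54 - 27 k + 18 k^{2}$ ($V{\left(k \right)} = -54 + 9 \left(\left(k^{2} + k k\right) - 3 k\right) = -54 + 9 \left(\left(k^{2} + k^{2}\right) - 3 k\right) = -54 + 9 \left(2 k^{2} - 3 k\right) = -54 + 9 \left(- 3 k + 2 k^{2}\right) = -54 + \left(- 27 k + 18 k^{2}\right) = -54 - 27 k + 18 k^{2}$)
$\sqrt{V{\left(T{\left(9 \right)} \right)} + 3164361} = \sqrt{\left(-54 - 27 \left(\left(-2\right) 9\right) + 18 \left(\left(-2\right) 9\right)^{2}\right) + 3164361} = \sqrt{\left(-54 - -486 + 18 \left(-18\right)^{2}\right) + 3164361} = \sqrt{\left(-54 + 486 + 18 \cdot 324\right) + 3164361} = \sqrt{\left(-54 + 486 + 5832\right) + 3164361} = \sqrt{6264 + 3164361} = \sqrt{3170625} = 25 \sqrt{5073}$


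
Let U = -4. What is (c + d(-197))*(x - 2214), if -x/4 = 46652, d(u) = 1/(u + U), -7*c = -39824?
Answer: -1511447791174/1407 ≈ -1.0742e+9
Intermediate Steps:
c = 39824/7 (c = -⅐*(-39824) = 39824/7 ≈ 5689.1)
d(u) = 1/(-4 + u) (d(u) = 1/(u - 4) = 1/(-4 + u))
x = -186608 (x = -4*46652 = -186608)
(c + d(-197))*(x - 2214) = (39824/7 + 1/(-4 - 197))*(-186608 - 2214) = (39824/7 + 1/(-201))*(-188822) = (39824/7 - 1/201)*(-188822) = (8004617/1407)*(-188822) = -1511447791174/1407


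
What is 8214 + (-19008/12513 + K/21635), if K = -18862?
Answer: 741012198428/90239585 ≈ 8211.6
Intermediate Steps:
8214 + (-19008/12513 + K/21635) = 8214 + (-19008/12513 - 18862/21635) = 8214 + (-19008*1/12513 - 18862*1/21635) = 8214 + (-6336/4171 - 18862/21635) = 8214 - 215752762/90239585 = 741012198428/90239585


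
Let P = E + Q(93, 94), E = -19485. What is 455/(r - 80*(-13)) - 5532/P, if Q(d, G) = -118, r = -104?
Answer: 1084409/1411416 ≈ 0.76831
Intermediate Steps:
P = -19603 (P = -19485 - 118 = -19603)
455/(r - 80*(-13)) - 5532/P = 455/(-104 - 80*(-13)) - 5532/(-19603) = 455/(-104 + 1040) - 5532*(-1/19603) = 455/936 + 5532/19603 = 455*(1/936) + 5532/19603 = 35/72 + 5532/19603 = 1084409/1411416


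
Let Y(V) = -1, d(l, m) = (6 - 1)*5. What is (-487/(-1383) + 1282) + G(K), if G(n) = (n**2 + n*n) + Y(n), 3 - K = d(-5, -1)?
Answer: 3110854/1383 ≈ 2249.4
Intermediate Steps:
d(l, m) = 25 (d(l, m) = 5*5 = 25)
K = -22 (K = 3 - 1*25 = 3 - 25 = -22)
G(n) = -1 + 2*n**2 (G(n) = (n**2 + n*n) - 1 = (n**2 + n**2) - 1 = 2*n**2 - 1 = -1 + 2*n**2)
(-487/(-1383) + 1282) + G(K) = (-487/(-1383) + 1282) + (-1 + 2*(-22)**2) = (-487*(-1/1383) + 1282) + (-1 + 2*484) = (487/1383 + 1282) + (-1 + 968) = 1773493/1383 + 967 = 3110854/1383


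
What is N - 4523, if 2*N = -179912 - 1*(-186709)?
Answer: -2249/2 ≈ -1124.5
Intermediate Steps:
N = 6797/2 (N = (-179912 - 1*(-186709))/2 = (-179912 + 186709)/2 = (½)*6797 = 6797/2 ≈ 3398.5)
N - 4523 = 6797/2 - 4523 = -2249/2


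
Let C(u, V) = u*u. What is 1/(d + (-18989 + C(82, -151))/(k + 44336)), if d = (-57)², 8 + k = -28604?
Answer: 15724/51075011 ≈ 0.00030786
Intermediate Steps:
k = -28612 (k = -8 - 28604 = -28612)
C(u, V) = u²
d = 3249
1/(d + (-18989 + C(82, -151))/(k + 44336)) = 1/(3249 + (-18989 + 82²)/(-28612 + 44336)) = 1/(3249 + (-18989 + 6724)/15724) = 1/(3249 - 12265*1/15724) = 1/(3249 - 12265/15724) = 1/(51075011/15724) = 15724/51075011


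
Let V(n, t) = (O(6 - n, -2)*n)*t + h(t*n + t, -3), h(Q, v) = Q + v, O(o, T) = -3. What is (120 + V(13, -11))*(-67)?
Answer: -26264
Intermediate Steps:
V(n, t) = -3 + t - 2*n*t (V(n, t) = (-3*n)*t + ((t*n + t) - 3) = -3*n*t + ((n*t + t) - 3) = -3*n*t + ((t + n*t) - 3) = -3*n*t + (-3 + t + n*t) = -3 + t - 2*n*t)
(120 + V(13, -11))*(-67) = (120 + (-3 - 11 - 2*13*(-11)))*(-67) = (120 + (-3 - 11 + 286))*(-67) = (120 + 272)*(-67) = 392*(-67) = -26264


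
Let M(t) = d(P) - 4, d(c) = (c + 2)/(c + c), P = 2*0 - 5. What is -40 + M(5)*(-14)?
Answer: 59/5 ≈ 11.800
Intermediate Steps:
P = -5 (P = 0 - 5 = -5)
d(c) = (2 + c)/(2*c) (d(c) = (2 + c)/((2*c)) = (2 + c)*(1/(2*c)) = (2 + c)/(2*c))
M(t) = -37/10 (M(t) = (1/2)*(2 - 5)/(-5) - 4 = (1/2)*(-1/5)*(-3) - 4 = 3/10 - 4 = -37/10)
-40 + M(5)*(-14) = -40 - 37/10*(-14) = -40 + 259/5 = 59/5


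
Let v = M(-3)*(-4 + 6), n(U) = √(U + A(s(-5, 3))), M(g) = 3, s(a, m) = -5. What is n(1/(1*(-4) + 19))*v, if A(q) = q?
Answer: 2*I*√1110/5 ≈ 13.327*I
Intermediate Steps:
n(U) = √(-5 + U) (n(U) = √(U - 5) = √(-5 + U))
v = 6 (v = 3*(-4 + 6) = 3*2 = 6)
n(1/(1*(-4) + 19))*v = √(-5 + 1/(1*(-4) + 19))*6 = √(-5 + 1/(-4 + 19))*6 = √(-5 + 1/15)*6 = √(-74/15)*6 = (I*√1110/15)*6 = 2*I*√1110/5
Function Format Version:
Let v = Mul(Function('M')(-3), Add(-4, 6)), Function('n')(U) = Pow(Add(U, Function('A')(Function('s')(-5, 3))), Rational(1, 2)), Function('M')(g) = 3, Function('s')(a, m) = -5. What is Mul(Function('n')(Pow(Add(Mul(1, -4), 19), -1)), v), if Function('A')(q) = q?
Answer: Mul(Rational(2, 5), I, Pow(1110, Rational(1, 2))) ≈ Mul(13.327, I)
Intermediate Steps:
Function('n')(U) = Pow(Add(-5, U), Rational(1, 2)) (Function('n')(U) = Pow(Add(U, -5), Rational(1, 2)) = Pow(Add(-5, U), Rational(1, 2)))
v = 6 (v = Mul(3, Add(-4, 6)) = Mul(3, 2) = 6)
Mul(Function('n')(Pow(Add(Mul(1, -4), 19), -1)), v) = Mul(Pow(Add(-5, Pow(Add(Mul(1, -4), 19), -1)), Rational(1, 2)), 6) = Mul(Pow(Add(-5, Pow(Add(-4, 19), -1)), Rational(1, 2)), 6) = Mul(Pow(Add(-5, Pow(15, -1)), Rational(1, 2)), 6) = Mul(Pow(Add(-5, Rational(1, 15)), Rational(1, 2)), 6) = Mul(Pow(Rational(-74, 15), Rational(1, 2)), 6) = Mul(Mul(Rational(1, 15), I, Pow(1110, Rational(1, 2))), 6) = Mul(Rational(2, 5), I, Pow(1110, Rational(1, 2)))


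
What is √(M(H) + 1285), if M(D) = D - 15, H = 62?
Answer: 6*√37 ≈ 36.497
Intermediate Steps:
M(D) = -15 + D
√(M(H) + 1285) = √((-15 + 62) + 1285) = √(47 + 1285) = √1332 = 6*√37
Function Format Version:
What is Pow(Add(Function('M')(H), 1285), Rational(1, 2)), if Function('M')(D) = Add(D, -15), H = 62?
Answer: Mul(6, Pow(37, Rational(1, 2))) ≈ 36.497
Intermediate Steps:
Function('M')(D) = Add(-15, D)
Pow(Add(Function('M')(H), 1285), Rational(1, 2)) = Pow(Add(Add(-15, 62), 1285), Rational(1, 2)) = Pow(Add(47, 1285), Rational(1, 2)) = Pow(1332, Rational(1, 2)) = Mul(6, Pow(37, Rational(1, 2)))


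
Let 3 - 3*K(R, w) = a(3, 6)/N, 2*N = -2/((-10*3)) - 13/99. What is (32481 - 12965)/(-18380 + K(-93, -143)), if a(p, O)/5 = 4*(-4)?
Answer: -4879/4801 ≈ -1.0162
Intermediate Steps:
a(p, O) = -80 (a(p, O) = 5*(4*(-4)) = 5*(-16) = -80)
N = -16/495 (N = (-2/((-10*3)) - 13/99)/2 = (-2/(-30) - 13*1/99)/2 = (-2*(-1/30) - 13/99)/2 = (1/15 - 13/99)/2 = (½)*(-32/495) = -16/495 ≈ -0.032323)
K(R, w) = -824 (K(R, w) = 1 - (-80)/(3*(-16/495)) = 1 - (-80)*(-495)/(3*16) = 1 - ⅓*2475 = 1 - 825 = -824)
(32481 - 12965)/(-18380 + K(-93, -143)) = (32481 - 12965)/(-18380 - 824) = 19516/(-19204) = 19516*(-1/19204) = -4879/4801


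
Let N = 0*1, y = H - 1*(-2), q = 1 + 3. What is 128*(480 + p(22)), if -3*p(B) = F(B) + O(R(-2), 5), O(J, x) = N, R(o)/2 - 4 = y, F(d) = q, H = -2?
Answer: 183808/3 ≈ 61269.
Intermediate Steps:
q = 4
F(d) = 4
y = 0 (y = -2 - 1*(-2) = -2 + 2 = 0)
R(o) = 8 (R(o) = 8 + 2*0 = 8 + 0 = 8)
N = 0
O(J, x) = 0
p(B) = -4/3 (p(B) = -(4 + 0)/3 = -⅓*4 = -4/3)
128*(480 + p(22)) = 128*(480 - 4/3) = 128*(1436/3) = 183808/3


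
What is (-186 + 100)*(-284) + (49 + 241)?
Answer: 24714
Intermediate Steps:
(-186 + 100)*(-284) + (49 + 241) = -86*(-284) + 290 = 24424 + 290 = 24714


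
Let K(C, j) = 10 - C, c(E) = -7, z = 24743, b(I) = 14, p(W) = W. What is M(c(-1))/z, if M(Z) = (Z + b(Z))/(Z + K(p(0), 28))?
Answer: 7/74229 ≈ 9.4303e-5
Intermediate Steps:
M(Z) = (14 + Z)/(10 + Z) (M(Z) = (Z + 14)/(Z + (10 - 1*0)) = (14 + Z)/(Z + (10 + 0)) = (14 + Z)/(Z + 10) = (14 + Z)/(10 + Z))
M(c(-1))/z = ((14 - 7)/(10 - 7))/24743 = (7/3)*(1/24743) = 7/74229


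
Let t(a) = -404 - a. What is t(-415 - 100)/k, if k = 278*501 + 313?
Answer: 111/139591 ≈ 0.00079518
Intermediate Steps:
k = 139591 (k = 139278 + 313 = 139591)
t(-415 - 100)/k = (-404 - (-415 - 100))/139591 = (-404 - 1*(-515))*(1/139591) = (-404 + 515)*(1/139591) = 111*(1/139591) = 111/139591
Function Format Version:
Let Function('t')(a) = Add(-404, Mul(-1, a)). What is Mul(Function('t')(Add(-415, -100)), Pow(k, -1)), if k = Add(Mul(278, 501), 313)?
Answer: Rational(111, 139591) ≈ 0.00079518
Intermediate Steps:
k = 139591 (k = Add(139278, 313) = 139591)
Mul(Function('t')(Add(-415, -100)), Pow(k, -1)) = Mul(Add(-404, Mul(-1, Add(-415, -100))), Pow(139591, -1)) = Mul(Add(-404, Mul(-1, -515)), Rational(1, 139591)) = Mul(Add(-404, 515), Rational(1, 139591)) = Mul(111, Rational(1, 139591)) = Rational(111, 139591)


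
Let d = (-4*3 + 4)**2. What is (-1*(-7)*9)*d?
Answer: 4032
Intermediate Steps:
d = 64 (d = (-12 + 4)**2 = (-8)**2 = 64)
(-1*(-7)*9)*d = (-1*(-7)*9)*64 = (7*9)*64 = 63*64 = 4032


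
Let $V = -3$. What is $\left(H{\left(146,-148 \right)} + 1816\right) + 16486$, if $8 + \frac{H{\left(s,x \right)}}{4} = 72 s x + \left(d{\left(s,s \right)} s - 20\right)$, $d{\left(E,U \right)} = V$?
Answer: $-6206666$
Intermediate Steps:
$d{\left(E,U \right)} = -3$
$H{\left(s,x \right)} = -112 - 12 s + 288 s x$ ($H{\left(s,x \right)} = -32 + 4 \left(72 s x - \left(20 + 3 s\right)\right) = -32 + 4 \left(-20 - 3 s + 72 s x\right) = -32 - \left(80 + 12 s - 288 s x\right) = -112 - 12 s + 288 s x$)
$\left(H{\left(146,-148 \right)} + 1816\right) + 16486 = \left(\left(-112 - 1752 + 288 \cdot 146 \left(-148\right)\right) + 1816\right) + 16486 = \left(\left(-112 - 1752 - 6223104\right) + 1816\right) + 16486 = \left(-6224968 + 1816\right) + 16486 = -6223152 + 16486 = -6206666$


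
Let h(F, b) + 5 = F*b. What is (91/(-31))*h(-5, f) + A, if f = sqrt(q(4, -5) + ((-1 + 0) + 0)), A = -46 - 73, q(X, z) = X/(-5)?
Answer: -3234/31 + 273*I*sqrt(5)/31 ≈ -104.32 + 19.692*I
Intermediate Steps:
q(X, z) = -X/5 (q(X, z) = X*(-1/5) = -X/5)
A = -119
f = 3*I*sqrt(5)/5 (f = sqrt(-1/5*4 + ((-1 + 0) + 0)) = sqrt(-4/5 + (-1 + 0)) = sqrt(-4/5 - 1) = sqrt(-9/5) = 3*I*sqrt(5)/5 ≈ 1.3416*I)
h(F, b) = -5 + F*b
(91/(-31))*h(-5, f) + A = (91/(-31))*(-5 - 3*I*sqrt(5)) - 119 = (91*(-1/31))*(-5 - 3*I*sqrt(5)) - 119 = -91*(-5 - 3*I*sqrt(5))/31 - 119 = (455/31 + 273*I*sqrt(5)/31) - 119 = -3234/31 + 273*I*sqrt(5)/31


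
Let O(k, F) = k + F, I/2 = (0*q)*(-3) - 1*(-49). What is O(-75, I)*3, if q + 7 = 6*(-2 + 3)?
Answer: 69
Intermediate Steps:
q = -1 (q = -7 + 6*(-2 + 3) = -7 + 6*1 = -7 + 6 = -1)
I = 98 (I = 2*((0*(-1))*(-3) - 1*(-49)) = 2*(0*(-3) + 49) = 2*(0 + 49) = 2*49 = 98)
O(k, F) = F + k
O(-75, I)*3 = (98 - 75)*3 = 23*3 = 69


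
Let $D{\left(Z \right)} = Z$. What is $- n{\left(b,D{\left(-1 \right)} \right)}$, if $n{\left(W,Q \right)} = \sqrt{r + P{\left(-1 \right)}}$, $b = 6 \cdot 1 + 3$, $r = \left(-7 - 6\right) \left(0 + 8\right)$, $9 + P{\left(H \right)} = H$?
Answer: $- i \sqrt{114} \approx - 10.677 i$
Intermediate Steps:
$P{\left(H \right)} = -9 + H$
$r = -104$ ($r = \left(-13\right) 8 = -104$)
$b = 9$ ($b = 6 + 3 = 9$)
$n{\left(W,Q \right)} = i \sqrt{114}$ ($n{\left(W,Q \right)} = \sqrt{-104 - 10} = \sqrt{-114} = i \sqrt{114}$)
$- n{\left(b,D{\left(-1 \right)} \right)} = - i \sqrt{114}$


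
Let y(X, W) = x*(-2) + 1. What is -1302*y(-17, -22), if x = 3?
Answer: 6510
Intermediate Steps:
y(X, W) = -5 (y(X, W) = 3*(-2) + 1 = -6 + 1 = -5)
-1302*y(-17, -22) = -1302*(-5) = 6510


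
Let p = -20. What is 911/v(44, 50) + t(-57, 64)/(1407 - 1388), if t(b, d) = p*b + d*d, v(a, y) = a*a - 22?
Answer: 10039013/36366 ≈ 276.05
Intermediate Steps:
v(a, y) = -22 + a² (v(a, y) = a² - 22 = -22 + a²)
t(b, d) = d² - 20*b (t(b, d) = -20*b + d*d = -20*b + d² = d² - 20*b)
911/v(44, 50) + t(-57, 64)/(1407 - 1388) = 911/(-22 + 44²) + (64² - 20*(-57))/(1407 - 1388) = 911/(-22 + 1936) + (4096 + 1140)/19 = 911/1914 + 5236*(1/19) = 911*(1/1914) + 5236/19 = 911/1914 + 5236/19 = 10039013/36366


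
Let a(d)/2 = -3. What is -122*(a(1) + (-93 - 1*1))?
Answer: 12200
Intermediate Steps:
a(d) = -6 (a(d) = 2*(-3) = -6)
-122*(a(1) + (-93 - 1*1)) = -122*(-6 + (-93 - 1*1)) = -122*(-6 + (-93 - 1)) = -122*(-6 - 94) = -122*(-100) = 12200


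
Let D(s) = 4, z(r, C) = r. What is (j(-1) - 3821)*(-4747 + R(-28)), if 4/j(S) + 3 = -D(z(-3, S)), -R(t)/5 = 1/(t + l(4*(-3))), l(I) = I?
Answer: 145124175/8 ≈ 1.8141e+7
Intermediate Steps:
R(t) = -5/(-12 + t) (R(t) = -5/(t + 4*(-3)) = -5/(t - 12) = -5/(-12 + t))
j(S) = -4/7 (j(S) = 4/(-3 - 1*4) = 4/(-3 - 4) = 4/(-7) = 4*(-⅐) = -4/7)
(j(-1) - 3821)*(-4747 + R(-28)) = (-4/7 - 3821)*(-4747 - 5/(-12 - 28)) = -26751*(-4747 - 5/(-40))/7 = -26751*(-4747 - 5*(-1/40))/7 = -26751*(-4747 + ⅛)/7 = -26751/7*(-37975/8) = 145124175/8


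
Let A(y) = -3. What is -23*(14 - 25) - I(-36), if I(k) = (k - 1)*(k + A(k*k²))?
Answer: -1190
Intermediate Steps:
I(k) = (-1 + k)*(-3 + k) (I(k) = (k - 1)*(k - 3) = (-1 + k)*(-3 + k))
-23*(14 - 25) - I(-36) = -23*(14 - 25) - (3 + (-36)² - 4*(-36)) = -23*(-11) - (3 + 1296 + 144) = 253 - 1*1443 = 253 - 1443 = -1190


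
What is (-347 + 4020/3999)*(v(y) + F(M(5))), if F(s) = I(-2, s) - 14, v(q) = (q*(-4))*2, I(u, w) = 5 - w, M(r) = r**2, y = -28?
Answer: -87630090/1333 ≈ -65739.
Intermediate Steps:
v(q) = -8*q (v(q) = -4*q*2 = -8*q)
F(s) = -9 - s (F(s) = (5 - s) - 14 = -9 - s)
(-347 + 4020/3999)*(v(y) + F(M(5))) = (-347 + 4020/3999)*(-8*(-28) + (-9 - 1*5**2)) = (-347 + 4020*(1/3999))*(224 + (-9 - 1*25)) = (-347 + 1340/1333)*(224 + (-9 - 25)) = -461211*(224 - 34)/1333 = -461211/1333*190 = -87630090/1333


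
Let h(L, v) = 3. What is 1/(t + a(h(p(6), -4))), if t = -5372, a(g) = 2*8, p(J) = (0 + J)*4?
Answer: -1/5356 ≈ -0.00018671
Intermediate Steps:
p(J) = 4*J (p(J) = J*4 = 4*J)
a(g) = 16
1/(t + a(h(p(6), -4))) = 1/(-5372 + 16) = 1/(-5356) = -1/5356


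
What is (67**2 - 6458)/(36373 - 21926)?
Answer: -1969/14447 ≈ -0.13629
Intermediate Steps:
(67**2 - 6458)/(36373 - 21926) = (4489 - 6458)/14447 = -1969*1/14447 = -1969/14447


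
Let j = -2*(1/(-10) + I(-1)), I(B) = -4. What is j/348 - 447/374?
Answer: -381223/325380 ≈ -1.1716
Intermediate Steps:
j = 41/5 (j = -2*(1/(-10) - 4) = -2*(-⅒ - 4) = -2*(-41/10) = 41/5 ≈ 8.2000)
j/348 - 447/374 = (41/5)/348 - 447/374 = (41/5)*(1/348) - 447*1/374 = 41/1740 - 447/374 = -381223/325380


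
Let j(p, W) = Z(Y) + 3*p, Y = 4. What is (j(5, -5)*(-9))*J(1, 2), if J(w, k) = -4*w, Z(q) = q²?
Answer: 1116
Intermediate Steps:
j(p, W) = 16 + 3*p (j(p, W) = 4² + 3*p = 16 + 3*p)
(j(5, -5)*(-9))*J(1, 2) = ((16 + 3*5)*(-9))*(-4*1) = ((16 + 15)*(-9))*(-4) = (31*(-9))*(-4) = -279*(-4) = 1116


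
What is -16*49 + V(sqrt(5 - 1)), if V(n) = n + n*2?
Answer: -778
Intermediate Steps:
V(n) = 3*n (V(n) = n + 2*n = 3*n)
-16*49 + V(sqrt(5 - 1)) = -16*49 + 3*sqrt(5 - 1) = -784 + 3*sqrt(4) = -784 + 3*2 = -784 + 6 = -778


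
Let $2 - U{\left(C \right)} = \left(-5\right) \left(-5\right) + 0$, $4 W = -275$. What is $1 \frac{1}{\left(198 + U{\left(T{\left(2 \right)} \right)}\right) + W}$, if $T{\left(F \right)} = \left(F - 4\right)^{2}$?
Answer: $\frac{4}{425} \approx 0.0094118$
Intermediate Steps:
$W = - \frac{275}{4}$ ($W = \frac{1}{4} \left(-275\right) = - \frac{275}{4} \approx -68.75$)
$T{\left(F \right)} = \left(-4 + F\right)^{2}$
$U{\left(C \right)} = -23$ ($U{\left(C \right)} = 2 - \left(\left(-5\right) \left(-5\right) + 0\right) = 2 - \left(25 + 0\right) = 2 - 25 = -23$)
$1 \frac{1}{\left(198 + U{\left(T{\left(2 \right)} \right)}\right) + W} = 1 \frac{1}{\left(198 - 23\right) - \frac{275}{4}} = 1 \frac{1}{175 - \frac{275}{4}} = 1 \frac{1}{\frac{425}{4}} = 1 \cdot \frac{4}{425} = \frac{4}{425}$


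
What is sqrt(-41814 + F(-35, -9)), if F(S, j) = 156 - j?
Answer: I*sqrt(41649) ≈ 204.08*I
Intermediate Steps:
sqrt(-41814 + F(-35, -9)) = sqrt(-41814 + (156 - 1*(-9))) = sqrt(-41814 + (156 + 9)) = sqrt(-41814 + 165) = sqrt(-41649) = I*sqrt(41649)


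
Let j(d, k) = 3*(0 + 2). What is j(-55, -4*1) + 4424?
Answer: 4430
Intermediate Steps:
j(d, k) = 6 (j(d, k) = 3*2 = 6)
j(-55, -4*1) + 4424 = 6 + 4424 = 4430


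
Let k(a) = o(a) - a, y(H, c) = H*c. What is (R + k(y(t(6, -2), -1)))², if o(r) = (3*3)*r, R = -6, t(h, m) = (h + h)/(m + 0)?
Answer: 1764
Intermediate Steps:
t(h, m) = 2*h/m (t(h, m) = (2*h)/m = 2*h/m)
o(r) = 9*r
k(a) = 8*a (k(a) = 9*a - a = 8*a)
(R + k(y(t(6, -2), -1)))² = (-6 + 8*((2*6/(-2))*(-1)))² = (-6 + 8*((2*6*(-½))*(-1)))² = (-6 + 8*(-6*(-1)))² = (-6 + 8*6)² = (-6 + 48)² = 42² = 1764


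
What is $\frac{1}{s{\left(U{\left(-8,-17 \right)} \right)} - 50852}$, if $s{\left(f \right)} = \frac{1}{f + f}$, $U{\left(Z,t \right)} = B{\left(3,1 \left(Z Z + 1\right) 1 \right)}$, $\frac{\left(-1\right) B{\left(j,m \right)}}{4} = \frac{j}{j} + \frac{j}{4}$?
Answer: $- \frac{14}{711929} \approx -1.9665 \cdot 10^{-5}$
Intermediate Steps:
$B{\left(j,m \right)} = -4 - j$ ($B{\left(j,m \right)} = - 4 \left(\frac{j}{j} + \frac{j}{4}\right) = - 4 \left(1 + j \frac{1}{4}\right) = - 4 \left(1 + \frac{j}{4}\right) = -4 - j$)
$U{\left(Z,t \right)} = -7$ ($U{\left(Z,t \right)} = -4 - 3 = -7$)
$s{\left(f \right)} = \frac{1}{2 f}$
$\frac{1}{s{\left(U{\left(-8,-17 \right)} \right)} - 50852} = \frac{1}{\frac{1}{2 \left(-7\right)} - 50852} = \frac{1}{\frac{1}{2} \left(- \frac{1}{7}\right) - 50852} = \frac{1}{- \frac{1}{14} - 50852} = \frac{1}{- \frac{711929}{14}} = - \frac{14}{711929}$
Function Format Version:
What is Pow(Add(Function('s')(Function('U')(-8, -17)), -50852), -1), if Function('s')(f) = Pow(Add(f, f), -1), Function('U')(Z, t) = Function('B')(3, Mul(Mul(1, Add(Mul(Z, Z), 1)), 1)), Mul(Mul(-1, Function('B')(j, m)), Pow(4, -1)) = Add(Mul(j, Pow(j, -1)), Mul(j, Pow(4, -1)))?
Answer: Rational(-14, 711929) ≈ -1.9665e-5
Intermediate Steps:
Function('B')(j, m) = Add(-4, Mul(-1, j)) (Function('B')(j, m) = Mul(-4, Add(Mul(j, Pow(j, -1)), Mul(j, Pow(4, -1)))) = Mul(-4, Add(1, Mul(j, Rational(1, 4)))) = Mul(-4, Add(1, Mul(Rational(1, 4), j))) = Add(-4, Mul(-1, j)))
Function('U')(Z, t) = -7 (Function('U')(Z, t) = Add(-4, Mul(-1, 3)) = Add(-4, -3) = -7)
Function('s')(f) = Mul(Rational(1, 2), Pow(f, -1)) (Function('s')(f) = Pow(Mul(2, f), -1) = Mul(Rational(1, 2), Pow(f, -1)))
Pow(Add(Function('s')(Function('U')(-8, -17)), -50852), -1) = Pow(Add(Mul(Rational(1, 2), Pow(-7, -1)), -50852), -1) = Pow(Add(Mul(Rational(1, 2), Rational(-1, 7)), -50852), -1) = Pow(Add(Rational(-1, 14), -50852), -1) = Pow(Rational(-711929, 14), -1) = Rational(-14, 711929)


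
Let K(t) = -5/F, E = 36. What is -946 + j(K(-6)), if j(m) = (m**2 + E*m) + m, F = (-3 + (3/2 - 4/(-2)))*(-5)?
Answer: -868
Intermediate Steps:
F = -5/2 (F = (-3 + (3*(1/2) - 4*(-1/2)))*(-5) = (-3 + (3/2 + 2))*(-5) = (-3 + 7/2)*(-5) = (1/2)*(-5) = -5/2 ≈ -2.5000)
K(t) = 2 (K(t) = -5/(-5/2) = -5*(-2/5) = 2)
j(m) = m**2 + 37*m (j(m) = (m**2 + 36*m) + m = m**2 + 37*m)
-946 + j(K(-6)) = -946 + 2*(37 + 2) = -946 + 2*39 = -946 + 78 = -868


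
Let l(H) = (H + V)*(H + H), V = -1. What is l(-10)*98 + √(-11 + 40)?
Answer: 21560 + √29 ≈ 21565.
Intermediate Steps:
l(H) = 2*H*(-1 + H) (l(H) = (H - 1)*(H + H) = (-1 + H)*(2*H) = 2*H*(-1 + H))
l(-10)*98 + √(-11 + 40) = (2*(-10)*(-1 - 10))*98 + √(-11 + 40) = (2*(-10)*(-11))*98 + √29 = 220*98 + √29 = 21560 + √29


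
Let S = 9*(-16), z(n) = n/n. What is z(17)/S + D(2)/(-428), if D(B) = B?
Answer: -179/15408 ≈ -0.011617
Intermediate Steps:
z(n) = 1
S = -144
z(17)/S + D(2)/(-428) = 1/(-144) + 2/(-428) = 1*(-1/144) + 2*(-1/428) = -1/144 - 1/214 = -179/15408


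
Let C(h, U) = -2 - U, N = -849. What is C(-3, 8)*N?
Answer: 8490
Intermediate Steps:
C(-3, 8)*N = (-2 - 1*8)*(-849) = (-2 - 8)*(-849) = -10*(-849) = 8490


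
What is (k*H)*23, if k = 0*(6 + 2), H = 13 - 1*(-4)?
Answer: 0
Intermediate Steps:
H = 17 (H = 13 + 4 = 17)
k = 0 (k = 0*8 = 0)
(k*H)*23 = (0*17)*23 = 0*23 = 0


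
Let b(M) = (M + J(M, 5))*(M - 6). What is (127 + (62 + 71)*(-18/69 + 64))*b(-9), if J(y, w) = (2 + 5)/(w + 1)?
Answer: 46506265/46 ≈ 1.0110e+6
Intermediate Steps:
J(y, w) = 7/(1 + w)
b(M) = (-6 + M)*(7/6 + M) (b(M) = (M + 7/(1 + 5))*(M - 6) = (M + 7/6)*(-6 + M) = (7/6 + M)*(-6 + M) = (-6 + M)*(7/6 + M))
(127 + (62 + 71)*(-18/69 + 64))*b(-9) = (127 + (62 + 71)*(-18/69 + 64))*(-7 + (-9)² - 29/6*(-9)) = (127 + 133*(-18*1/69 + 64))*(-7 + 81 + 87/2) = (127 + 133*(-6/23 + 64))*(235/2) = (127 + 133*(1466/23))*(235/2) = (127 + 194978/23)*(235/2) = (197899/23)*(235/2) = 46506265/46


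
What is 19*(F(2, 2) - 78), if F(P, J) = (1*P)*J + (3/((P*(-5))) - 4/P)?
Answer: -14497/10 ≈ -1449.7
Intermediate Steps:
F(P, J) = -23/(5*P) + J*P (F(P, J) = P*J + (3/((-5*P)) - 4/P) = J*P + (3*(-1/(5*P)) - 4/P) = J*P + (-3/(5*P) - 4/P) = J*P - 23/(5*P) = -23/(5*P) + J*P)
19*(F(2, 2) - 78) = 19*((-23/5/2 + 2*2) - 78) = 19*((-23/5*½ + 4) - 78) = 19*((-23/10 + 4) - 78) = 19*(17/10 - 78) = 19*(-763/10) = -14497/10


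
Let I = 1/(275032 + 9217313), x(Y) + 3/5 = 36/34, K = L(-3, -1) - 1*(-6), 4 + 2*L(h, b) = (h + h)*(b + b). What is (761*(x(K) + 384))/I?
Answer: 47212492091211/17 ≈ 2.7772e+12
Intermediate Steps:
L(h, b) = -2 + 2*b*h (L(h, b) = -2 + ((h + h)*(b + b))/2 = -2 + ((2*h)*(2*b))/2 = -2 + (4*b*h)/2 = -2 + 2*b*h)
K = 10 (K = (-2 + 2*(-1)*(-3)) - 1*(-6) = (-2 + 6) + 6 = 4 + 6 = 10)
x(Y) = 39/85 (x(Y) = -⅗ + 36/34 = -⅗ + 36*(1/34) = -⅗ + 18/17 = 39/85)
I = 1/9492345 ≈ 1.0535e-7
(761*(x(K) + 384))/I = (761*(39/85 + 384))/(1/9492345) = (761*(32679/85))*9492345 = (24868719/85)*9492345 = 47212492091211/17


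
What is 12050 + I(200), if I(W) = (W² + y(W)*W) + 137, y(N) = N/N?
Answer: 52387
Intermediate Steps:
y(N) = 1
I(W) = 137 + W + W² (I(W) = (W² + 1*W) + 137 = (W² + W) + 137 = (W + W²) + 137 = 137 + W + W²)
12050 + I(200) = 12050 + (137 + 200 + 200²) = 12050 + (137 + 200 + 40000) = 12050 + 40337 = 52387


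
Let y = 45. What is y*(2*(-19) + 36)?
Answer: -90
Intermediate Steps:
y*(2*(-19) + 36) = 45*(2*(-19) + 36) = 45*(-38 + 36) = 45*(-2) = -90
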